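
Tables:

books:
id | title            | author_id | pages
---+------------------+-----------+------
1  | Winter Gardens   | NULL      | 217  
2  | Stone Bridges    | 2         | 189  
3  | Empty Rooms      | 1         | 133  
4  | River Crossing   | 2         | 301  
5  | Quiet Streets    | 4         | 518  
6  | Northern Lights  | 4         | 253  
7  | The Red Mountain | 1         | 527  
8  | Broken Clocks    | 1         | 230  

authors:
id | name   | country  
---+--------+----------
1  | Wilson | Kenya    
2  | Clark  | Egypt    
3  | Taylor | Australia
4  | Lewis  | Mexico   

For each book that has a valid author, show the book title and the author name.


INNER JOIN keeps only books rows whose author_id matches an id in authors. Walk through each book:
  - book 1 (Winter Gardens): author_id=NULL, no match -> dropped
  - book 2 (Stone Bridges): author_id=2 -> matches Clark
  - book 3 (Empty Rooms): author_id=1 -> matches Wilson
  - book 4 (River Crossing): author_id=2 -> matches Clark
  - book 5 (Quiet Streets): author_id=4 -> matches Lewis
  - book 6 (Northern Lights): author_id=4 -> matches Lewis
  - book 7 (The Red Mountain): author_id=1 -> matches Wilson
  - book 8 (Broken Clocks): author_id=1 -> matches Wilson
So 1 of 8 rows is dropped.

SQL:
SELECT a.title, b.name AS author
FROM books a
INNER JOIN authors b ON a.author_id = b.id

Result:
title            | author
-----------------+-------
Stone Bridges    | Clark 
Empty Rooms      | Wilson
River Crossing   | Clark 
Quiet Streets    | Lewis 
Northern Lights  | Lewis 
The Red Mountain | Wilson
Broken Clocks    | Wilson


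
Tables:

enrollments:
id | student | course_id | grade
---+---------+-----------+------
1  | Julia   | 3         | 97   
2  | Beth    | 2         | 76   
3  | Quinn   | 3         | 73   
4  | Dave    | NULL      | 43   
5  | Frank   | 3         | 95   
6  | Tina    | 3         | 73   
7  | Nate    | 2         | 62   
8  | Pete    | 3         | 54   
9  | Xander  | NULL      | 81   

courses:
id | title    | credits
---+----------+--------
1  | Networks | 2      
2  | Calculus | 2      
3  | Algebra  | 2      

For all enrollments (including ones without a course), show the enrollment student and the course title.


LEFT JOIN keeps every row from enrollments (the left table); where course_id has no match in courses, the course columns become NULL. Walk through each enrollment:
  - enrollment 1 (Julia): course_id=3 -> matches Algebra
  - enrollment 2 (Beth): course_id=2 -> matches Calculus
  - enrollment 3 (Quinn): course_id=3 -> matches Algebra
  - enrollment 4 (Dave): course_id=NULL, no match -> kept with NULL
  - enrollment 5 (Frank): course_id=3 -> matches Algebra
  - enrollment 6 (Tina): course_id=3 -> matches Algebra
  - enrollment 7 (Nate): course_id=2 -> matches Calculus
  - enrollment 8 (Pete): course_id=3 -> matches Algebra
  - enrollment 9 (Xander): course_id=NULL, no match -> kept with NULL
All 9 rows appear; 2 have NULL course.

SQL:
SELECT a.student, b.title AS course
FROM enrollments a
LEFT JOIN courses b ON a.course_id = b.id

Result:
student | course  
--------+---------
Julia   | Algebra 
Beth    | Calculus
Quinn   | Algebra 
Dave    | NULL    
Frank   | Algebra 
Tina    | Algebra 
Nate    | Calculus
Pete    | Algebra 
Xander  | NULL    


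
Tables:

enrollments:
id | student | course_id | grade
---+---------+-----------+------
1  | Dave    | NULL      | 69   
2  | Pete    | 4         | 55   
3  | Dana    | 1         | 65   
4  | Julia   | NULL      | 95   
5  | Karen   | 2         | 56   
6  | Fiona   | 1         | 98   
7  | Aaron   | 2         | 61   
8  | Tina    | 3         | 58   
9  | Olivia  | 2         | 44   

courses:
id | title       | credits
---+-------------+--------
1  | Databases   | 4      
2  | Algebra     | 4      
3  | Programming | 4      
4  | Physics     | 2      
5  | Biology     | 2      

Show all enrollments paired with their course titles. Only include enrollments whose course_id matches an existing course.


INNER JOIN keeps only enrollments rows whose course_id matches an id in courses. Walk through each enrollment:
  - enrollment 1 (Dave): course_id=NULL, no match -> dropped
  - enrollment 2 (Pete): course_id=4 -> matches Physics
  - enrollment 3 (Dana): course_id=1 -> matches Databases
  - enrollment 4 (Julia): course_id=NULL, no match -> dropped
  - enrollment 5 (Karen): course_id=2 -> matches Algebra
  - enrollment 6 (Fiona): course_id=1 -> matches Databases
  - enrollment 7 (Aaron): course_id=2 -> matches Algebra
  - enrollment 8 (Tina): course_id=3 -> matches Programming
  - enrollment 9 (Olivia): course_id=2 -> matches Algebra
So 2 of 9 rows are dropped.

SQL:
SELECT a.student, b.title AS course
FROM enrollments a
INNER JOIN courses b ON a.course_id = b.id

Result:
student | course     
--------+------------
Pete    | Physics    
Dana    | Databases  
Karen   | Algebra    
Fiona   | Databases  
Aaron   | Algebra    
Tina    | Programming
Olivia  | Algebra    


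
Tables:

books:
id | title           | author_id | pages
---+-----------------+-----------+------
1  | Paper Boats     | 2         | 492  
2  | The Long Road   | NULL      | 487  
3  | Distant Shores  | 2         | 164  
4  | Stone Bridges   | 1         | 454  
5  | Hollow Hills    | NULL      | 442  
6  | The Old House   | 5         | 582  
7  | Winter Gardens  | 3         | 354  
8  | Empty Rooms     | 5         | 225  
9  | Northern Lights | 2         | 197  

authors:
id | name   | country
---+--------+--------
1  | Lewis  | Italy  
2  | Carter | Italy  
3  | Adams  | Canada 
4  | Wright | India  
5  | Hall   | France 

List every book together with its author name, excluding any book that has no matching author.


INNER JOIN keeps only books rows whose author_id matches an id in authors. Walk through each book:
  - book 1 (Paper Boats): author_id=2 -> matches Carter
  - book 2 (The Long Road): author_id=NULL, no match -> dropped
  - book 3 (Distant Shores): author_id=2 -> matches Carter
  - book 4 (Stone Bridges): author_id=1 -> matches Lewis
  - book 5 (Hollow Hills): author_id=NULL, no match -> dropped
  - book 6 (The Old House): author_id=5 -> matches Hall
  - book 7 (Winter Gardens): author_id=3 -> matches Adams
  - book 8 (Empty Rooms): author_id=5 -> matches Hall
  - book 9 (Northern Lights): author_id=2 -> matches Carter
So 2 of 9 rows are dropped.

SQL:
SELECT a.title, b.name AS author
FROM books a
INNER JOIN authors b ON a.author_id = b.id

Result:
title           | author
----------------+-------
Paper Boats     | Carter
Distant Shores  | Carter
Stone Bridges   | Lewis 
The Old House   | Hall  
Winter Gardens  | Adams 
Empty Rooms     | Hall  
Northern Lights | Carter


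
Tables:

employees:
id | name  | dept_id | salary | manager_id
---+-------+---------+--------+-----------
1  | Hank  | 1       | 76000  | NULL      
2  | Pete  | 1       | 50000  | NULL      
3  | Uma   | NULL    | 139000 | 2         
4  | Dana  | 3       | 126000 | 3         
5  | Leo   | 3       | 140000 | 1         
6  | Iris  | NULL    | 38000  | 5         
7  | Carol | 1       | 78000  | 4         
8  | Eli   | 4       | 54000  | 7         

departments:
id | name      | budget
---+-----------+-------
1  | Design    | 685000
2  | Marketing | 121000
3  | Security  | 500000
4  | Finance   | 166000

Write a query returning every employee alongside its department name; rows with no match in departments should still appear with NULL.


LEFT JOIN keeps every row from employees (the left table); where dept_id has no match in departments, the department columns become NULL. Walk through each employee:
  - employee 1 (Hank): dept_id=1 -> matches Design
  - employee 2 (Pete): dept_id=1 -> matches Design
  - employee 3 (Uma): dept_id=NULL, no match -> kept with NULL
  - employee 4 (Dana): dept_id=3 -> matches Security
  - employee 5 (Leo): dept_id=3 -> matches Security
  - employee 6 (Iris): dept_id=NULL, no match -> kept with NULL
  - employee 7 (Carol): dept_id=1 -> matches Design
  - employee 8 (Eli): dept_id=4 -> matches Finance
All 8 rows appear; 2 have NULL department.

SQL:
SELECT a.name, b.name AS department
FROM employees a
LEFT JOIN departments b ON a.dept_id = b.id

Result:
name  | department
------+-----------
Hank  | Design    
Pete  | Design    
Uma   | NULL      
Dana  | Security  
Leo   | Security  
Iris  | NULL      
Carol | Design    
Eli   | Finance   


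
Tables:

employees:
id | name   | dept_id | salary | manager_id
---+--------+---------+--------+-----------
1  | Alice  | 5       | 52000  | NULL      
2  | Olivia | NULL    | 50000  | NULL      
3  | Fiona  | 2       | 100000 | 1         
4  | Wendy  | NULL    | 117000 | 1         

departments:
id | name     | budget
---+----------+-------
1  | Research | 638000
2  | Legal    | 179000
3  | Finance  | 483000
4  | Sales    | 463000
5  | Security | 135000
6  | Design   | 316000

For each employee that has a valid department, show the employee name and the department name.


INNER JOIN keeps only employees rows whose dept_id matches an id in departments. Walk through each employee:
  - employee 1 (Alice): dept_id=5 -> matches Security
  - employee 2 (Olivia): dept_id=NULL, no match -> dropped
  - employee 3 (Fiona): dept_id=2 -> matches Legal
  - employee 4 (Wendy): dept_id=NULL, no match -> dropped
So 2 of 4 rows are dropped.

SQL:
SELECT a.name, b.name AS department
FROM employees a
INNER JOIN departments b ON a.dept_id = b.id

Result:
name  | department
------+-----------
Alice | Security  
Fiona | Legal     


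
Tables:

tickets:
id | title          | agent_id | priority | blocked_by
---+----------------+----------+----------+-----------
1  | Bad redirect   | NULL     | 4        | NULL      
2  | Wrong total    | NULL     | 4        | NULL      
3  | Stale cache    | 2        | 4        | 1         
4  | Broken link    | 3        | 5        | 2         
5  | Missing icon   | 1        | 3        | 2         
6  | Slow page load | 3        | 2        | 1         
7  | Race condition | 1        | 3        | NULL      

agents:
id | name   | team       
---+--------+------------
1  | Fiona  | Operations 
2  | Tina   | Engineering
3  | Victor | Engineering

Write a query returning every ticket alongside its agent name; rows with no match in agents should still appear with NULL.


LEFT JOIN keeps every row from tickets (the left table); where agent_id has no match in agents, the agent columns become NULL. Walk through each ticket:
  - ticket 1 (Bad redirect): agent_id=NULL, no match -> kept with NULL
  - ticket 2 (Wrong total): agent_id=NULL, no match -> kept with NULL
  - ticket 3 (Stale cache): agent_id=2 -> matches Tina
  - ticket 4 (Broken link): agent_id=3 -> matches Victor
  - ticket 5 (Missing icon): agent_id=1 -> matches Fiona
  - ticket 6 (Slow page load): agent_id=3 -> matches Victor
  - ticket 7 (Race condition): agent_id=1 -> matches Fiona
All 7 rows appear; 2 have NULL agent.

SQL:
SELECT a.title, b.name AS agent
FROM tickets a
LEFT JOIN agents b ON a.agent_id = b.id

Result:
title          | agent 
---------------+-------
Bad redirect   | NULL  
Wrong total    | NULL  
Stale cache    | Tina  
Broken link    | Victor
Missing icon   | Fiona 
Slow page load | Victor
Race condition | Fiona 


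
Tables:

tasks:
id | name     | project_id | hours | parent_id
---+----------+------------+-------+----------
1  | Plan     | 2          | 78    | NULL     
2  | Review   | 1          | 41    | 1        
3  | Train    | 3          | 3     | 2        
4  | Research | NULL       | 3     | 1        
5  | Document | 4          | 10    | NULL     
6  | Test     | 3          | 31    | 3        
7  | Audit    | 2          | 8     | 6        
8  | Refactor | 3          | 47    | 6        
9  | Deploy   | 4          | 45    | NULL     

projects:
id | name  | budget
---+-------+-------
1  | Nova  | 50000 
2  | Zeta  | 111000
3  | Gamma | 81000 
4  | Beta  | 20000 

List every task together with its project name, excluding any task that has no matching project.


INNER JOIN keeps only tasks rows whose project_id matches an id in projects. Walk through each task:
  - task 1 (Plan): project_id=2 -> matches Zeta
  - task 2 (Review): project_id=1 -> matches Nova
  - task 3 (Train): project_id=3 -> matches Gamma
  - task 4 (Research): project_id=NULL, no match -> dropped
  - task 5 (Document): project_id=4 -> matches Beta
  - task 6 (Test): project_id=3 -> matches Gamma
  - task 7 (Audit): project_id=2 -> matches Zeta
  - task 8 (Refactor): project_id=3 -> matches Gamma
  - task 9 (Deploy): project_id=4 -> matches Beta
So 1 of 9 rows is dropped.

SQL:
SELECT a.name, b.name AS project
FROM tasks a
INNER JOIN projects b ON a.project_id = b.id

Result:
name     | project
---------+--------
Plan     | Zeta   
Review   | Nova   
Train    | Gamma  
Document | Beta   
Test     | Gamma  
Audit    | Zeta   
Refactor | Gamma  
Deploy   | Beta   


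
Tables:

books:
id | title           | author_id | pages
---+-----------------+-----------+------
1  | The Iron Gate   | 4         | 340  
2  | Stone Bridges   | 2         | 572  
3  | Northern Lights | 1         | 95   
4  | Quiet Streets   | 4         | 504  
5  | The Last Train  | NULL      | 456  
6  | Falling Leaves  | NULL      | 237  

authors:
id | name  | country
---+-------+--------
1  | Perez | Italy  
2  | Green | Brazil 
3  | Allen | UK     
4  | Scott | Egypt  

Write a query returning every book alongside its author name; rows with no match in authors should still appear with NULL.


LEFT JOIN keeps every row from books (the left table); where author_id has no match in authors, the author columns become NULL. Walk through each book:
  - book 1 (The Iron Gate): author_id=4 -> matches Scott
  - book 2 (Stone Bridges): author_id=2 -> matches Green
  - book 3 (Northern Lights): author_id=1 -> matches Perez
  - book 4 (Quiet Streets): author_id=4 -> matches Scott
  - book 5 (The Last Train): author_id=NULL, no match -> kept with NULL
  - book 6 (Falling Leaves): author_id=NULL, no match -> kept with NULL
All 6 rows appear; 2 have NULL author.

SQL:
SELECT a.title, b.name AS author
FROM books a
LEFT JOIN authors b ON a.author_id = b.id

Result:
title           | author
----------------+-------
The Iron Gate   | Scott 
Stone Bridges   | Green 
Northern Lights | Perez 
Quiet Streets   | Scott 
The Last Train  | NULL  
Falling Leaves  | NULL  


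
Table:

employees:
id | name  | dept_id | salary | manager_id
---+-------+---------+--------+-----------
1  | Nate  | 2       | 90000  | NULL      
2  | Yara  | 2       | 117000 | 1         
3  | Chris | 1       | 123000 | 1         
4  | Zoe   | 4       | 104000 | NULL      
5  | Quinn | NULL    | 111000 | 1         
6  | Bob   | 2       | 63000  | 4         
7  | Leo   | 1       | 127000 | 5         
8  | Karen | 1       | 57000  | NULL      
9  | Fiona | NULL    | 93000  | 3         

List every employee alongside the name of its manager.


This is a self-join: employees is joined to a second copy of itself, matching each row's manager_id to another row's id. Use LEFT JOIN so rows with manager_id=NULL are kept.
  - employee 1 (Nate): manager_id=NULL -> NULL
  - employee 2 (Yara): manager_id=1 -> Nate
  - employee 3 (Chris): manager_id=1 -> Nate
  - employee 4 (Zoe): manager_id=NULL -> NULL
  - employee 5 (Quinn): manager_id=1 -> Nate
  - employee 6 (Bob): manager_id=4 -> Zoe
  - employee 7 (Leo): manager_id=5 -> Quinn
  - employee 8 (Karen): manager_id=NULL -> NULL
  - employee 9 (Fiona): manager_id=3 -> Chris

SQL:
SELECT a.name AS item, b.name AS manager
FROM employees a
LEFT JOIN employees b ON a.manager_id = b.id

Result:
item  | manager
------+--------
Nate  | NULL   
Yara  | Nate   
Chris | Nate   
Zoe   | NULL   
Quinn | Nate   
Bob   | Zoe    
Leo   | Quinn  
Karen | NULL   
Fiona | Chris  


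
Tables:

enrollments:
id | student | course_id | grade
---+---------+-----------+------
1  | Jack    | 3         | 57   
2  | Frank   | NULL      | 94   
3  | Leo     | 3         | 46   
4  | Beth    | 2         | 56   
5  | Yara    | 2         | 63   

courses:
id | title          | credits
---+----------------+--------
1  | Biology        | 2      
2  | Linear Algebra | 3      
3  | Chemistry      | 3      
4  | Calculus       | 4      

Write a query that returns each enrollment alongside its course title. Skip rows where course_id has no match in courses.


INNER JOIN keeps only enrollments rows whose course_id matches an id in courses. Walk through each enrollment:
  - enrollment 1 (Jack): course_id=3 -> matches Chemistry
  - enrollment 2 (Frank): course_id=NULL, no match -> dropped
  - enrollment 3 (Leo): course_id=3 -> matches Chemistry
  - enrollment 4 (Beth): course_id=2 -> matches Linear Algebra
  - enrollment 5 (Yara): course_id=2 -> matches Linear Algebra
So 1 of 5 rows is dropped.

SQL:
SELECT a.student, b.title AS course
FROM enrollments a
INNER JOIN courses b ON a.course_id = b.id

Result:
student | course        
--------+---------------
Jack    | Chemistry     
Leo     | Chemistry     
Beth    | Linear Algebra
Yara    | Linear Algebra


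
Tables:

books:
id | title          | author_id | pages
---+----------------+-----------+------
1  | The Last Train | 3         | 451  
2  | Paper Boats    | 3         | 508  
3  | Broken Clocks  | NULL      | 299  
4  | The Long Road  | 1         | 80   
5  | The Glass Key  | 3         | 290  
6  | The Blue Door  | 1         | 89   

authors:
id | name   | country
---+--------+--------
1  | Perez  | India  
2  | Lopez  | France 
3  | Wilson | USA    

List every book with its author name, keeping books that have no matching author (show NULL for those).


LEFT JOIN keeps every row from books (the left table); where author_id has no match in authors, the author columns become NULL. Walk through each book:
  - book 1 (The Last Train): author_id=3 -> matches Wilson
  - book 2 (Paper Boats): author_id=3 -> matches Wilson
  - book 3 (Broken Clocks): author_id=NULL, no match -> kept with NULL
  - book 4 (The Long Road): author_id=1 -> matches Perez
  - book 5 (The Glass Key): author_id=3 -> matches Wilson
  - book 6 (The Blue Door): author_id=1 -> matches Perez
All 6 rows appear; 1 has NULL author.

SQL:
SELECT a.title, b.name AS author
FROM books a
LEFT JOIN authors b ON a.author_id = b.id

Result:
title          | author
---------------+-------
The Last Train | Wilson
Paper Boats    | Wilson
Broken Clocks  | NULL  
The Long Road  | Perez 
The Glass Key  | Wilson
The Blue Door  | Perez 


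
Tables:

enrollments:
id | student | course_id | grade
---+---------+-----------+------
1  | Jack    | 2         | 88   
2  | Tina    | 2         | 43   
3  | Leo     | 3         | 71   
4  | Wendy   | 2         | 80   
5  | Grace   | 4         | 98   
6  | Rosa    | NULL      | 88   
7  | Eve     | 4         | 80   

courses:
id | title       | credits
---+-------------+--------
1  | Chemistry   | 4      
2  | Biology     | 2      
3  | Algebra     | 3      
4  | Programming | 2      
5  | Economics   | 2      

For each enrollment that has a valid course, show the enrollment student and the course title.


INNER JOIN keeps only enrollments rows whose course_id matches an id in courses. Walk through each enrollment:
  - enrollment 1 (Jack): course_id=2 -> matches Biology
  - enrollment 2 (Tina): course_id=2 -> matches Biology
  - enrollment 3 (Leo): course_id=3 -> matches Algebra
  - enrollment 4 (Wendy): course_id=2 -> matches Biology
  - enrollment 5 (Grace): course_id=4 -> matches Programming
  - enrollment 6 (Rosa): course_id=NULL, no match -> dropped
  - enrollment 7 (Eve): course_id=4 -> matches Programming
So 1 of 7 rows is dropped.

SQL:
SELECT a.student, b.title AS course
FROM enrollments a
INNER JOIN courses b ON a.course_id = b.id

Result:
student | course     
--------+------------
Jack    | Biology    
Tina    | Biology    
Leo     | Algebra    
Wendy   | Biology    
Grace   | Programming
Eve     | Programming


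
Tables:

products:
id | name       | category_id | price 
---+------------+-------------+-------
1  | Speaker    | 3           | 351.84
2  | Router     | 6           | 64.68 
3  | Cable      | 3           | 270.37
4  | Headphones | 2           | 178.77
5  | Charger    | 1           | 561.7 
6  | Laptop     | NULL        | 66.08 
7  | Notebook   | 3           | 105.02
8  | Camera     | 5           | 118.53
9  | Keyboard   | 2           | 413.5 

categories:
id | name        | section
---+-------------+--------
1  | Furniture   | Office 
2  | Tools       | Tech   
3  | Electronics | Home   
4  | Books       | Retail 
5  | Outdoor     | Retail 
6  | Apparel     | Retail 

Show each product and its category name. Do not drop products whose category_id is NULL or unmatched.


LEFT JOIN keeps every row from products (the left table); where category_id has no match in categories, the category columns become NULL. Walk through each product:
  - product 1 (Speaker): category_id=3 -> matches Electronics
  - product 2 (Router): category_id=6 -> matches Apparel
  - product 3 (Cable): category_id=3 -> matches Electronics
  - product 4 (Headphones): category_id=2 -> matches Tools
  - product 5 (Charger): category_id=1 -> matches Furniture
  - product 6 (Laptop): category_id=NULL, no match -> kept with NULL
  - product 7 (Notebook): category_id=3 -> matches Electronics
  - product 8 (Camera): category_id=5 -> matches Outdoor
  - product 9 (Keyboard): category_id=2 -> matches Tools
All 9 rows appear; 1 has NULL category.

SQL:
SELECT a.name, b.name AS category
FROM products a
LEFT JOIN categories b ON a.category_id = b.id

Result:
name       | category   
-----------+------------
Speaker    | Electronics
Router     | Apparel    
Cable      | Electronics
Headphones | Tools      
Charger    | Furniture  
Laptop     | NULL       
Notebook   | Electronics
Camera     | Outdoor    
Keyboard   | Tools      


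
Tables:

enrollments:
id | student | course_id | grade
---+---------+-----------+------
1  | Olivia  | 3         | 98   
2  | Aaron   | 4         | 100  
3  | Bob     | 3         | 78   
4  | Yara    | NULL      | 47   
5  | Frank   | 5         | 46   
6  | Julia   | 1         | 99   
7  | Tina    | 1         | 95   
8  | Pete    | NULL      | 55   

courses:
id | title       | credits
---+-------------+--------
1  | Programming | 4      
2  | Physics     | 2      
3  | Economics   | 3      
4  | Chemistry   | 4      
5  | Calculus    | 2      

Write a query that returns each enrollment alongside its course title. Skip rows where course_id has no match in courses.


INNER JOIN keeps only enrollments rows whose course_id matches an id in courses. Walk through each enrollment:
  - enrollment 1 (Olivia): course_id=3 -> matches Economics
  - enrollment 2 (Aaron): course_id=4 -> matches Chemistry
  - enrollment 3 (Bob): course_id=3 -> matches Economics
  - enrollment 4 (Yara): course_id=NULL, no match -> dropped
  - enrollment 5 (Frank): course_id=5 -> matches Calculus
  - enrollment 6 (Julia): course_id=1 -> matches Programming
  - enrollment 7 (Tina): course_id=1 -> matches Programming
  - enrollment 8 (Pete): course_id=NULL, no match -> dropped
So 2 of 8 rows are dropped.

SQL:
SELECT a.student, b.title AS course
FROM enrollments a
INNER JOIN courses b ON a.course_id = b.id

Result:
student | course     
--------+------------
Olivia  | Economics  
Aaron   | Chemistry  
Bob     | Economics  
Frank   | Calculus   
Julia   | Programming
Tina    | Programming


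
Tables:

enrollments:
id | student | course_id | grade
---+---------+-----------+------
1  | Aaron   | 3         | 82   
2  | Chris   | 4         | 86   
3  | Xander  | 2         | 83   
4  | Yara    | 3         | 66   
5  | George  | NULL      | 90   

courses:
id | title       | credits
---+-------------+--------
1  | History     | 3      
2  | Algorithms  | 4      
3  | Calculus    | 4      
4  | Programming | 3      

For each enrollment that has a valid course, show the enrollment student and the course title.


INNER JOIN keeps only enrollments rows whose course_id matches an id in courses. Walk through each enrollment:
  - enrollment 1 (Aaron): course_id=3 -> matches Calculus
  - enrollment 2 (Chris): course_id=4 -> matches Programming
  - enrollment 3 (Xander): course_id=2 -> matches Algorithms
  - enrollment 4 (Yara): course_id=3 -> matches Calculus
  - enrollment 5 (George): course_id=NULL, no match -> dropped
So 1 of 5 rows is dropped.

SQL:
SELECT a.student, b.title AS course
FROM enrollments a
INNER JOIN courses b ON a.course_id = b.id

Result:
student | course     
--------+------------
Aaron   | Calculus   
Chris   | Programming
Xander  | Algorithms 
Yara    | Calculus   


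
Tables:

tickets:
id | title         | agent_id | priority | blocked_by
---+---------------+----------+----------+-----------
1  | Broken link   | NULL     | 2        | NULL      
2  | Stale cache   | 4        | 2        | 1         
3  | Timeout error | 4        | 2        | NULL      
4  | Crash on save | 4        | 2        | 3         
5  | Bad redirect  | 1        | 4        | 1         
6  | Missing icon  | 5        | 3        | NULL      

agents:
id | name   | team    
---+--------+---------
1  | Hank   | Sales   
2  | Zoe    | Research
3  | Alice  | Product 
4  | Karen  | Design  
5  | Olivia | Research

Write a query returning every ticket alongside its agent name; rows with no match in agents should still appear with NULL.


LEFT JOIN keeps every row from tickets (the left table); where agent_id has no match in agents, the agent columns become NULL. Walk through each ticket:
  - ticket 1 (Broken link): agent_id=NULL, no match -> kept with NULL
  - ticket 2 (Stale cache): agent_id=4 -> matches Karen
  - ticket 3 (Timeout error): agent_id=4 -> matches Karen
  - ticket 4 (Crash on save): agent_id=4 -> matches Karen
  - ticket 5 (Bad redirect): agent_id=1 -> matches Hank
  - ticket 6 (Missing icon): agent_id=5 -> matches Olivia
All 6 rows appear; 1 has NULL agent.

SQL:
SELECT a.title, b.name AS agent
FROM tickets a
LEFT JOIN agents b ON a.agent_id = b.id

Result:
title         | agent 
--------------+-------
Broken link   | NULL  
Stale cache   | Karen 
Timeout error | Karen 
Crash on save | Karen 
Bad redirect  | Hank  
Missing icon  | Olivia


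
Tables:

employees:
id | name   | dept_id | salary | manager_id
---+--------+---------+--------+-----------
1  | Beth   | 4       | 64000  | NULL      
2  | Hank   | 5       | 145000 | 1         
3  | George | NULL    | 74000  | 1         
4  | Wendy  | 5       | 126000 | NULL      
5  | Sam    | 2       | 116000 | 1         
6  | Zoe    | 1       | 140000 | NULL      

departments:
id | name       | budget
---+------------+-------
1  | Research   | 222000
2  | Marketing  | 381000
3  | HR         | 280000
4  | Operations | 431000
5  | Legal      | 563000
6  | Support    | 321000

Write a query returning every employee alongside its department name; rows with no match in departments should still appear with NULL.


LEFT JOIN keeps every row from employees (the left table); where dept_id has no match in departments, the department columns become NULL. Walk through each employee:
  - employee 1 (Beth): dept_id=4 -> matches Operations
  - employee 2 (Hank): dept_id=5 -> matches Legal
  - employee 3 (George): dept_id=NULL, no match -> kept with NULL
  - employee 4 (Wendy): dept_id=5 -> matches Legal
  - employee 5 (Sam): dept_id=2 -> matches Marketing
  - employee 6 (Zoe): dept_id=1 -> matches Research
All 6 rows appear; 1 has NULL department.

SQL:
SELECT a.name, b.name AS department
FROM employees a
LEFT JOIN departments b ON a.dept_id = b.id

Result:
name   | department
-------+-----------
Beth   | Operations
Hank   | Legal     
George | NULL      
Wendy  | Legal     
Sam    | Marketing 
Zoe    | Research  


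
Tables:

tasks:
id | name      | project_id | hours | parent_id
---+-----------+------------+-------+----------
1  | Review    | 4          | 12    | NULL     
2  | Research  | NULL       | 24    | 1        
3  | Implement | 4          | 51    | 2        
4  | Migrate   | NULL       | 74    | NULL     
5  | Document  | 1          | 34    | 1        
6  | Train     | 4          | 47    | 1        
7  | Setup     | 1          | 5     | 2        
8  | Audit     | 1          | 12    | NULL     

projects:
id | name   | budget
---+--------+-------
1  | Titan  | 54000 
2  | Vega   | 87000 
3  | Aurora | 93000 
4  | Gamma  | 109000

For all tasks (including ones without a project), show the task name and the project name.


LEFT JOIN keeps every row from tasks (the left table); where project_id has no match in projects, the project columns become NULL. Walk through each task:
  - task 1 (Review): project_id=4 -> matches Gamma
  - task 2 (Research): project_id=NULL, no match -> kept with NULL
  - task 3 (Implement): project_id=4 -> matches Gamma
  - task 4 (Migrate): project_id=NULL, no match -> kept with NULL
  - task 5 (Document): project_id=1 -> matches Titan
  - task 6 (Train): project_id=4 -> matches Gamma
  - task 7 (Setup): project_id=1 -> matches Titan
  - task 8 (Audit): project_id=1 -> matches Titan
All 8 rows appear; 2 have NULL project.

SQL:
SELECT a.name, b.name AS project
FROM tasks a
LEFT JOIN projects b ON a.project_id = b.id

Result:
name      | project
----------+--------
Review    | Gamma  
Research  | NULL   
Implement | Gamma  
Migrate   | NULL   
Document  | Titan  
Train     | Gamma  
Setup     | Titan  
Audit     | Titan  


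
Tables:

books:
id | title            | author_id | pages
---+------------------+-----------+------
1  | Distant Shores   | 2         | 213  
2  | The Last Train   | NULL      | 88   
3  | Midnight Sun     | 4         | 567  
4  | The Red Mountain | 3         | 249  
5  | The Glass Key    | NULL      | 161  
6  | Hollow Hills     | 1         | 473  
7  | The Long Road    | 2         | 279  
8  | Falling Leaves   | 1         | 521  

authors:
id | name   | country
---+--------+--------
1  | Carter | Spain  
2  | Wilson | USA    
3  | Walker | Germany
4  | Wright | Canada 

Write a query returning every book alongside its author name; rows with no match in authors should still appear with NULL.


LEFT JOIN keeps every row from books (the left table); where author_id has no match in authors, the author columns become NULL. Walk through each book:
  - book 1 (Distant Shores): author_id=2 -> matches Wilson
  - book 2 (The Last Train): author_id=NULL, no match -> kept with NULL
  - book 3 (Midnight Sun): author_id=4 -> matches Wright
  - book 4 (The Red Mountain): author_id=3 -> matches Walker
  - book 5 (The Glass Key): author_id=NULL, no match -> kept with NULL
  - book 6 (Hollow Hills): author_id=1 -> matches Carter
  - book 7 (The Long Road): author_id=2 -> matches Wilson
  - book 8 (Falling Leaves): author_id=1 -> matches Carter
All 8 rows appear; 2 have NULL author.

SQL:
SELECT a.title, b.name AS author
FROM books a
LEFT JOIN authors b ON a.author_id = b.id

Result:
title            | author
-----------------+-------
Distant Shores   | Wilson
The Last Train   | NULL  
Midnight Sun     | Wright
The Red Mountain | Walker
The Glass Key    | NULL  
Hollow Hills     | Carter
The Long Road    | Wilson
Falling Leaves   | Carter


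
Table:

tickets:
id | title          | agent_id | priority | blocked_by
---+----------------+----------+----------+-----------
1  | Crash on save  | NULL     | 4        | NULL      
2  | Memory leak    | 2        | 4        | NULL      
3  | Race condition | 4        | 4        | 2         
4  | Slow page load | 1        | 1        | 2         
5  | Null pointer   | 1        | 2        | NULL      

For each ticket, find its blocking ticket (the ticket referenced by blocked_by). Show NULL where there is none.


This is a self-join: tickets is joined to a second copy of itself, matching each row's blocked_by to another row's id. Use LEFT JOIN so rows with blocked_by=NULL are kept.
  - ticket 1 (Crash on save): blocked_by=NULL -> NULL
  - ticket 2 (Memory leak): blocked_by=NULL -> NULL
  - ticket 3 (Race condition): blocked_by=2 -> Memory leak
  - ticket 4 (Slow page load): blocked_by=2 -> Memory leak
  - ticket 5 (Null pointer): blocked_by=NULL -> NULL

SQL:
SELECT a.title AS item, b.title AS blocked_by
FROM tickets a
LEFT JOIN tickets b ON a.blocked_by = b.id

Result:
item           | blocked_by 
---------------+------------
Crash on save  | NULL       
Memory leak    | NULL       
Race condition | Memory leak
Slow page load | Memory leak
Null pointer   | NULL       


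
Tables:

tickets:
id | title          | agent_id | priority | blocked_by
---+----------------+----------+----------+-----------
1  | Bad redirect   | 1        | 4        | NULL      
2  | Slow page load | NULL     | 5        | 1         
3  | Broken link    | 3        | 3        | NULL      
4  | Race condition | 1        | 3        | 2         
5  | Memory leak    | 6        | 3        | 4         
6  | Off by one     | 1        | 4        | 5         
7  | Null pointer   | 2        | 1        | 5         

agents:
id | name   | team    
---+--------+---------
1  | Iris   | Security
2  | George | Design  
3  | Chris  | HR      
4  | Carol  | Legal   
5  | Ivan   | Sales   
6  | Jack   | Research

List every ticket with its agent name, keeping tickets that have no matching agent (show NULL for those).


LEFT JOIN keeps every row from tickets (the left table); where agent_id has no match in agents, the agent columns become NULL. Walk through each ticket:
  - ticket 1 (Bad redirect): agent_id=1 -> matches Iris
  - ticket 2 (Slow page load): agent_id=NULL, no match -> kept with NULL
  - ticket 3 (Broken link): agent_id=3 -> matches Chris
  - ticket 4 (Race condition): agent_id=1 -> matches Iris
  - ticket 5 (Memory leak): agent_id=6 -> matches Jack
  - ticket 6 (Off by one): agent_id=1 -> matches Iris
  - ticket 7 (Null pointer): agent_id=2 -> matches George
All 7 rows appear; 1 has NULL agent.

SQL:
SELECT a.title, b.name AS agent
FROM tickets a
LEFT JOIN agents b ON a.agent_id = b.id

Result:
title          | agent 
---------------+-------
Bad redirect   | Iris  
Slow page load | NULL  
Broken link    | Chris 
Race condition | Iris  
Memory leak    | Jack  
Off by one     | Iris  
Null pointer   | George


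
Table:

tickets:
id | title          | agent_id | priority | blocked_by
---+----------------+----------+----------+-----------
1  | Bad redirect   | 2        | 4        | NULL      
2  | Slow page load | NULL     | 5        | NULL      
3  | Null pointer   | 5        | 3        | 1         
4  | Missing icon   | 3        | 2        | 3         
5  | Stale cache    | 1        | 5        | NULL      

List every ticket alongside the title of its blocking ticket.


This is a self-join: tickets is joined to a second copy of itself, matching each row's blocked_by to another row's id. Use LEFT JOIN so rows with blocked_by=NULL are kept.
  - ticket 1 (Bad redirect): blocked_by=NULL -> NULL
  - ticket 2 (Slow page load): blocked_by=NULL -> NULL
  - ticket 3 (Null pointer): blocked_by=1 -> Bad redirect
  - ticket 4 (Missing icon): blocked_by=3 -> Null pointer
  - ticket 5 (Stale cache): blocked_by=NULL -> NULL

SQL:
SELECT a.title AS item, b.title AS blocked_by
FROM tickets a
LEFT JOIN tickets b ON a.blocked_by = b.id

Result:
item           | blocked_by  
---------------+-------------
Bad redirect   | NULL        
Slow page load | NULL        
Null pointer   | Bad redirect
Missing icon   | Null pointer
Stale cache    | NULL        


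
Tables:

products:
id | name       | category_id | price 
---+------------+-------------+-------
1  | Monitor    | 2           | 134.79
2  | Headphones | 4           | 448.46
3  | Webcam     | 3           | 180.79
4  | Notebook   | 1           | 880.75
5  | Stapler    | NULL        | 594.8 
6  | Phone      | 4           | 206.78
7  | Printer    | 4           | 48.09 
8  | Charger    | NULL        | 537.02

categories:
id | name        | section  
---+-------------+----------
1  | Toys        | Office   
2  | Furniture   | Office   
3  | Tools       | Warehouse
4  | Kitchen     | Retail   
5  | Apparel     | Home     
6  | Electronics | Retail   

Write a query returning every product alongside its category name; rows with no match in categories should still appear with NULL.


LEFT JOIN keeps every row from products (the left table); where category_id has no match in categories, the category columns become NULL. Walk through each product:
  - product 1 (Monitor): category_id=2 -> matches Furniture
  - product 2 (Headphones): category_id=4 -> matches Kitchen
  - product 3 (Webcam): category_id=3 -> matches Tools
  - product 4 (Notebook): category_id=1 -> matches Toys
  - product 5 (Stapler): category_id=NULL, no match -> kept with NULL
  - product 6 (Phone): category_id=4 -> matches Kitchen
  - product 7 (Printer): category_id=4 -> matches Kitchen
  - product 8 (Charger): category_id=NULL, no match -> kept with NULL
All 8 rows appear; 2 have NULL category.

SQL:
SELECT a.name, b.name AS category
FROM products a
LEFT JOIN categories b ON a.category_id = b.id

Result:
name       | category 
-----------+----------
Monitor    | Furniture
Headphones | Kitchen  
Webcam     | Tools    
Notebook   | Toys     
Stapler    | NULL     
Phone      | Kitchen  
Printer    | Kitchen  
Charger    | NULL     


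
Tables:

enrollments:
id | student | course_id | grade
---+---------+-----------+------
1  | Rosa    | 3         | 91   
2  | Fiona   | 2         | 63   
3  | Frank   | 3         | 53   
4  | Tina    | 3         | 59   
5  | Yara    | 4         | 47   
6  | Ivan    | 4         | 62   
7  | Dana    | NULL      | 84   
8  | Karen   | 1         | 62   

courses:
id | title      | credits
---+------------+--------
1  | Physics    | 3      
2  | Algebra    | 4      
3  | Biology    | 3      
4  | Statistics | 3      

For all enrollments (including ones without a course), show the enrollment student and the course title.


LEFT JOIN keeps every row from enrollments (the left table); where course_id has no match in courses, the course columns become NULL. Walk through each enrollment:
  - enrollment 1 (Rosa): course_id=3 -> matches Biology
  - enrollment 2 (Fiona): course_id=2 -> matches Algebra
  - enrollment 3 (Frank): course_id=3 -> matches Biology
  - enrollment 4 (Tina): course_id=3 -> matches Biology
  - enrollment 5 (Yara): course_id=4 -> matches Statistics
  - enrollment 6 (Ivan): course_id=4 -> matches Statistics
  - enrollment 7 (Dana): course_id=NULL, no match -> kept with NULL
  - enrollment 8 (Karen): course_id=1 -> matches Physics
All 8 rows appear; 1 has NULL course.

SQL:
SELECT a.student, b.title AS course
FROM enrollments a
LEFT JOIN courses b ON a.course_id = b.id

Result:
student | course    
--------+-----------
Rosa    | Biology   
Fiona   | Algebra   
Frank   | Biology   
Tina    | Biology   
Yara    | Statistics
Ivan    | Statistics
Dana    | NULL      
Karen   | Physics   


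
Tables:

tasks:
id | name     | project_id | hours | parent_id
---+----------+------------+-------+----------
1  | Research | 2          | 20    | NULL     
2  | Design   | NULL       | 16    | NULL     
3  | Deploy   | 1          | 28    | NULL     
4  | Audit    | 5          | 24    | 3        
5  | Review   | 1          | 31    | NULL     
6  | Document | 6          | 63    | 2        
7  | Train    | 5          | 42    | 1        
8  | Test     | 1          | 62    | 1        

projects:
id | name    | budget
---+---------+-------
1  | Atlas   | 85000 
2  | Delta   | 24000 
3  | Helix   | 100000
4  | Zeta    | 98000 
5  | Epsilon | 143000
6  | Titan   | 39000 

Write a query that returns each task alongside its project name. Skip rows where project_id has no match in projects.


INNER JOIN keeps only tasks rows whose project_id matches an id in projects. Walk through each task:
  - task 1 (Research): project_id=2 -> matches Delta
  - task 2 (Design): project_id=NULL, no match -> dropped
  - task 3 (Deploy): project_id=1 -> matches Atlas
  - task 4 (Audit): project_id=5 -> matches Epsilon
  - task 5 (Review): project_id=1 -> matches Atlas
  - task 6 (Document): project_id=6 -> matches Titan
  - task 7 (Train): project_id=5 -> matches Epsilon
  - task 8 (Test): project_id=1 -> matches Atlas
So 1 of 8 rows is dropped.

SQL:
SELECT a.name, b.name AS project
FROM tasks a
INNER JOIN projects b ON a.project_id = b.id

Result:
name     | project
---------+--------
Research | Delta  
Deploy   | Atlas  
Audit    | Epsilon
Review   | Atlas  
Document | Titan  
Train    | Epsilon
Test     | Atlas  


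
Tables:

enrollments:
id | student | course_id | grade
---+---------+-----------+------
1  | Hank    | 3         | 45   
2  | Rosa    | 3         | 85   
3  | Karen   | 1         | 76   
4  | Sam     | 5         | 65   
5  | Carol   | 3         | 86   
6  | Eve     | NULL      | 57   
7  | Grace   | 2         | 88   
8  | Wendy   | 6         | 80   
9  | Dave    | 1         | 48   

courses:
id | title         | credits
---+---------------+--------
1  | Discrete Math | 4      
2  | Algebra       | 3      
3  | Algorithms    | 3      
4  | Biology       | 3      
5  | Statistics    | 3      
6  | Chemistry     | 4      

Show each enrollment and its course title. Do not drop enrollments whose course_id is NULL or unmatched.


LEFT JOIN keeps every row from enrollments (the left table); where course_id has no match in courses, the course columns become NULL. Walk through each enrollment:
  - enrollment 1 (Hank): course_id=3 -> matches Algorithms
  - enrollment 2 (Rosa): course_id=3 -> matches Algorithms
  - enrollment 3 (Karen): course_id=1 -> matches Discrete Math
  - enrollment 4 (Sam): course_id=5 -> matches Statistics
  - enrollment 5 (Carol): course_id=3 -> matches Algorithms
  - enrollment 6 (Eve): course_id=NULL, no match -> kept with NULL
  - enrollment 7 (Grace): course_id=2 -> matches Algebra
  - enrollment 8 (Wendy): course_id=6 -> matches Chemistry
  - enrollment 9 (Dave): course_id=1 -> matches Discrete Math
All 9 rows appear; 1 has NULL course.

SQL:
SELECT a.student, b.title AS course
FROM enrollments a
LEFT JOIN courses b ON a.course_id = b.id

Result:
student | course       
--------+--------------
Hank    | Algorithms   
Rosa    | Algorithms   
Karen   | Discrete Math
Sam     | Statistics   
Carol   | Algorithms   
Eve     | NULL         
Grace   | Algebra      
Wendy   | Chemistry    
Dave    | Discrete Math
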